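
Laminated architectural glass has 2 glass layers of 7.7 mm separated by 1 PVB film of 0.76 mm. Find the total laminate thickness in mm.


Total thickness = glass contribution + PVB contribution
  Glass: 2 * 7.7 = 15.4 mm
  PVB: 1 * 0.76 = 0.76 mm
  Total = 15.4 + 0.76 = 16.16 mm

16.16 mm


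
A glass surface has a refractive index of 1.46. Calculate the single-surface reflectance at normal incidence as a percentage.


Fresnel reflectance at normal incidence:
  R = ((n - 1)/(n + 1))^2
  (n - 1)/(n + 1) = (1.46 - 1)/(1.46 + 1) = 0.186992
  R = 0.186992^2 = 0.034966
  R(%) = 0.034966 * 100 = 3.497%

3.497%


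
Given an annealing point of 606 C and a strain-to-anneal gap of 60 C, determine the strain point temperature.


Strain point = annealing point - difference:
  T_strain = 606 - 60 = 546 C

546 C


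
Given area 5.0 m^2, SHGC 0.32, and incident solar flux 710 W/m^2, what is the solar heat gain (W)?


Solar heat gain: Q = Area * SHGC * Irradiance
  Q = 5.0 * 0.32 * 710 = 1136 W

1136 W


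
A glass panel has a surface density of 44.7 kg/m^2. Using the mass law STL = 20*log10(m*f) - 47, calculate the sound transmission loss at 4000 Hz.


Mass law: STL = 20 * log10(m * f) - 47
  m * f = 44.7 * 4000 = 178800
  log10(178800) = 5.25237
  STL = 20 * 5.25237 - 47 = 105.0474 - 47 = 58.0 dB

58.0 dB


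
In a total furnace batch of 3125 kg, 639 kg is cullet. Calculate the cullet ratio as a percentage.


Cullet ratio = (cullet mass / total batch mass) * 100
  Ratio = 639 / 3125 * 100 = 20.45%

20.45%


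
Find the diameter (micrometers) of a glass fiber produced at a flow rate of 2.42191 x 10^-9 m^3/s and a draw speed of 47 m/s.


Cross-sectional area from continuity:
  A = Q / v = 2.42191 x 10^-9 / 47 = 5.153 x 10^-11 m^2
Diameter from circular cross-section:
  d = sqrt(4A / pi) * 10^6 (m -> um)
  d = sqrt(4 * 5.153 x 10^-11 / pi) * 10^6 = 8.1 um

8.1 um


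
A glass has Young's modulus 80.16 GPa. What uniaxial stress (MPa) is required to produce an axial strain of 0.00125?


Rearrange E = sigma / epsilon:
  sigma = E * epsilon
  E (MPa) = 80.16 * 1000 = 80160
  sigma = 80160 * 0.00125 = 100.2 MPa

100.2 MPa


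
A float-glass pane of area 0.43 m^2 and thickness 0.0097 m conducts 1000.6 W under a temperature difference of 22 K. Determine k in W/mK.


Fourier's law rearranged: k = Q * t / (A * dT)
  Numerator = 1000.6 * 0.0097 = 9.70582
  Denominator = 0.43 * 22 = 9.46
  k = 9.70582 / 9.46 = 1.026 W/mK

1.026 W/mK


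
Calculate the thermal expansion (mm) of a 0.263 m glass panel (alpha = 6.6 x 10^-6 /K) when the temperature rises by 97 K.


Thermal expansion formula: dL = alpha * L0 * dT
  dL = (6.6 x 10^-6) * 0.263 * 97 = 0.00016837 m
Convert to mm: 0.00016837 * 1000 = 0.1684 mm

0.1684 mm


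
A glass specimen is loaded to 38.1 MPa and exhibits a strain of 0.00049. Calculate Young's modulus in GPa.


Young's modulus: E = stress / strain
  E = 38.1 MPa / 0.00049 = 77755.1 MPa
Convert to GPa: 77755.1 / 1000 = 77.76 GPa

77.76 GPa


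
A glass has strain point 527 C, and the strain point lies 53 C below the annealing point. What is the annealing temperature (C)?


T_anneal = T_strain + gap:
  T_anneal = 527 + 53 = 580 C

580 C


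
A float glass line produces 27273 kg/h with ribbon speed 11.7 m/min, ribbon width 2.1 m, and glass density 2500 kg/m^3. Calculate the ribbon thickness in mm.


Ribbon cross-section from mass balance:
  Volume rate = throughput / density = 27273 / 2500 = 10.9092 m^3/h
  thickness = volume rate / (speed * 60 * width), i.e.
  thickness = throughput / (60 * speed * width * density) * 1000
  thickness = 27273 / (60 * 11.7 * 2.1 * 2500) * 1000 = 7.4 mm

7.4 mm


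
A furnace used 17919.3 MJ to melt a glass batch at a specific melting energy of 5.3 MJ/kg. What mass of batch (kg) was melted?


Rearrange E = m * s for m:
  m = E / s
  m = 17919.3 / 5.3 = 3381.0 kg

3381.0 kg


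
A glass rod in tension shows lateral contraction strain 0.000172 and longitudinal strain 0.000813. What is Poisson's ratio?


Poisson's ratio: nu = lateral strain / axial strain
  nu = 0.000172 / 0.000813 = 0.2116

0.2116


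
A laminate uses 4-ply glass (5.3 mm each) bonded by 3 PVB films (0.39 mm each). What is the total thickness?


Total thickness = glass contribution + PVB contribution
  Glass: 4 * 5.3 = 21.2 mm
  PVB: 3 * 0.39 = 1.17 mm
  Total = 21.2 + 1.17 = 22.37 mm

22.37 mm


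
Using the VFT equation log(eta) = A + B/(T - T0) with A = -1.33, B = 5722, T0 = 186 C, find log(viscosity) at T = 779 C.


VFT equation: log(eta) = A + B / (T - T0)
  T - T0 = 779 - 186 = 593
  B / (T - T0) = 5722 / 593 = 9.649
  log(eta) = -1.33 + 9.649 = 8.319

8.319


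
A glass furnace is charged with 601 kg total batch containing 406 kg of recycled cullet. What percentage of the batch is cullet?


Cullet ratio = (cullet mass / total batch mass) * 100
  Ratio = 406 / 601 * 100 = 67.55%

67.55%


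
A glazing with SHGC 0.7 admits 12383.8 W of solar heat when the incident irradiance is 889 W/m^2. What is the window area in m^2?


Rearrange Q = Area * SHGC * Irradiance:
  Area = Q / (SHGC * Irradiance)
  Area = 12383.8 / (0.7 * 889) = 19.9 m^2

19.9 m^2


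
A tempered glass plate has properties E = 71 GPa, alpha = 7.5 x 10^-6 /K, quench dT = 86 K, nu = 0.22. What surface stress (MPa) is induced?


Tempering stress: sigma = E * alpha * dT / (1 - nu)
  E (MPa) = 71 * 1000 = 71000
  Numerator = 71000 * (7.5 x 10^-6) * 86 = 45.795
  Denominator = 1 - 0.22 = 0.78
  sigma = 45.795 / 0.78 = 58.7 MPa

58.7 MPa


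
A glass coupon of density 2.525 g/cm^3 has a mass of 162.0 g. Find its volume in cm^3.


Rearrange rho = m / V:
  V = m / rho
  V = 162.0 / 2.525 = 64.158 cm^3

64.158 cm^3


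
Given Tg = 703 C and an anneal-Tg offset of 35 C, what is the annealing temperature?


The annealing temperature is Tg plus the offset:
  T_anneal = 703 + 35 = 738 C

738 C


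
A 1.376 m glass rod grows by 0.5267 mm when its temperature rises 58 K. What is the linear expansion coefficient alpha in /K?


Rearrange dL = alpha * L0 * dT for alpha:
  alpha = dL / (L0 * dT)
  alpha = (0.5267 / 1000) / (1.376 * 58) = 0.0000066 /K = 6.6 x 10^-6 /K

6.6 x 10^-6 /K


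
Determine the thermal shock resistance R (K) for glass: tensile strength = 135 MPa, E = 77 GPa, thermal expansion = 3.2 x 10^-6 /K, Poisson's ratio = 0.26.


Thermal shock resistance: R = sigma * (1 - nu) / (E * alpha)
  Numerator = 135 * (1 - 0.26) = 99.9
  Denominator = 77 * 1000 * (3.2 x 10^-6) = 0.2464
  R = 99.9 / 0.2464 = 405.4 K

405.4 K


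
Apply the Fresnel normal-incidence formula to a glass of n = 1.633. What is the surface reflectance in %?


Fresnel reflectance at normal incidence:
  R = ((n - 1)/(n + 1))^2
  (n - 1)/(n + 1) = (1.633 - 1)/(1.633 + 1) = 0.24041
  R = 0.24041^2 = 0.057797
  R(%) = 0.057797 * 100 = 5.78%

5.78%


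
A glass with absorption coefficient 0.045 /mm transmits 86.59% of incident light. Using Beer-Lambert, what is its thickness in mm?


Rearrange T = exp(-alpha * thickness):
  thickness = -ln(T) / alpha
  T = 86.59/100 = 0.8659
  ln(T) = -0.14399
  -ln(T) = 0.14399
  thickness = 0.14399 / 0.045 = 3.2 mm

3.2 mm


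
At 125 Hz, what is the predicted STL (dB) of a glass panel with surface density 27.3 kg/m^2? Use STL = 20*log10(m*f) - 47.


Mass law: STL = 20 * log10(m * f) - 47
  m * f = 27.3 * 125 = 3412.5
  log10(3412.5) = 3.53307
  STL = 20 * 3.53307 - 47 = 70.6614 - 47 = 23.7 dB

23.7 dB


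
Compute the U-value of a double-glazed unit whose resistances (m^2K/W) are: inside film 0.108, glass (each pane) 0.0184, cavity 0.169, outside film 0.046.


Total thermal resistance (series):
  R_total = R_in + R_glass + R_air + R_glass + R_out
  R_total = 0.108 + 0.0184 + 0.169 + 0.0184 + 0.046 = 0.3598 m^2K/W
U-value = 1 / R_total = 1 / 0.3598 = 2.779 W/m^2K

2.779 W/m^2K


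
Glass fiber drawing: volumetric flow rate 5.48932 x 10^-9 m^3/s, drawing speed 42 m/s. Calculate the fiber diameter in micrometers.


Cross-sectional area from continuity:
  A = Q / v = 5.48932 x 10^-9 / 42 = 1.306981 x 10^-10 m^2
Diameter from circular cross-section:
  d = sqrt(4A / pi) * 10^6 (m -> um)
  d = sqrt(4 * 1.306981 x 10^-10 / pi) * 10^6 = 12.9 um

12.9 um


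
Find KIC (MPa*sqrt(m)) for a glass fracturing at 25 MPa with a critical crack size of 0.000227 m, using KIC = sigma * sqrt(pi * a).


Fracture toughness: KIC = sigma * sqrt(pi * a)
  pi * a = pi * 0.000227 = 0.000713142
  sqrt(pi * a) = 0.026705
  KIC = 25 * 0.026705 = 0.668 MPa*sqrt(m)

0.668 MPa*sqrt(m)


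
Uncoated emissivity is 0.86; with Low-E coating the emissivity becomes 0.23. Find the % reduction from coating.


Percentage reduction = (1 - coated/uncoated) * 100
  Ratio = 0.23 / 0.86 = 0.2674
  Reduction = (1 - 0.2674) * 100 = 73.3%

73.3%


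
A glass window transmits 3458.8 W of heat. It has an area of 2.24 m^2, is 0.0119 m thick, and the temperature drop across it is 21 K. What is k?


Fourier's law rearranged: k = Q * t / (A * dT)
  Numerator = 3458.8 * 0.0119 = 41.15972
  Denominator = 2.24 * 21 = 47.04
  k = 41.15972 / 47.04 = 0.875 W/mK

0.875 W/mK


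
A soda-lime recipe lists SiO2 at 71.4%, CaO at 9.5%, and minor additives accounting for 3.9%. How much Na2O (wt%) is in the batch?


Pieces sum to 100%:
  Na2O = 100 - (SiO2 + CaO + others)
  Na2O = 100 - (71.4 + 9.5 + 3.9) = 15.2%

15.2%


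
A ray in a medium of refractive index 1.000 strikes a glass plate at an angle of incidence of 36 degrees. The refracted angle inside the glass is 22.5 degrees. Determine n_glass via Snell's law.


Apply Snell's law: n1 * sin(theta1) = n2 * sin(theta2)
  n2 = n1 * sin(theta1) / sin(theta2)
  sin(36) = 0.587785
  sin(22.5) = 0.382683
  n2 = 1.000 * 0.587785 / 0.382683 = 1.536

1.536


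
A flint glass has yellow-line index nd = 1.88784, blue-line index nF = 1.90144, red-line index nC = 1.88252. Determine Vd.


Abbe number formula: Vd = (nd - 1) / (nF - nC)
  nd - 1 = 1.88784 - 1 = 0.88784
  nF - nC = 1.90144 - 1.88252 = 0.01892
  Vd = 0.88784 / 0.01892 = 46.93

46.93


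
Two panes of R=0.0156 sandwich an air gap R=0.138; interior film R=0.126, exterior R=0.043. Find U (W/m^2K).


Total thermal resistance (series):
  R_total = R_in + R_glass + R_air + R_glass + R_out
  R_total = 0.126 + 0.0156 + 0.138 + 0.0156 + 0.043 = 0.3382 m^2K/W
U-value = 1 / R_total = 1 / 0.3382 = 2.957 W/m^2K

2.957 W/m^2K


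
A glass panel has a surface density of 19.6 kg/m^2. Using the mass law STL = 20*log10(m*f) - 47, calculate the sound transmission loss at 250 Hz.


Mass law: STL = 20 * log10(m * f) - 47
  m * f = 19.6 * 250 = 4900
  log10(4900) = 3.6902
  STL = 20 * 3.6902 - 47 = 73.804 - 47 = 26.8 dB

26.8 dB


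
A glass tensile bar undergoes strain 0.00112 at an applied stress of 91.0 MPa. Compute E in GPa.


Young's modulus: E = stress / strain
  E = 91.0 MPa / 0.00112 = 81250 MPa
Convert to GPa: 81250 / 1000 = 81.25 GPa

81.25 GPa


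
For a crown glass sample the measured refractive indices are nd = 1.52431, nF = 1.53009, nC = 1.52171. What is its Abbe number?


Abbe number formula: Vd = (nd - 1) / (nF - nC)
  nd - 1 = 1.52431 - 1 = 0.52431
  nF - nC = 1.53009 - 1.52171 = 0.00838
  Vd = 0.52431 / 0.00838 = 62.57

62.57


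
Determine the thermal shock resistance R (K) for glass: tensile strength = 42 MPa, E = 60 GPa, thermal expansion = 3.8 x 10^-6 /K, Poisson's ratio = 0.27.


Thermal shock resistance: R = sigma * (1 - nu) / (E * alpha)
  Numerator = 42 * (1 - 0.27) = 30.66
  Denominator = 60 * 1000 * (3.8 x 10^-6) = 0.228
  R = 30.66 / 0.228 = 134.5 K

134.5 K


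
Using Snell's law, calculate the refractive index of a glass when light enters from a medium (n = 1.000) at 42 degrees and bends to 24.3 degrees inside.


Apply Snell's law: n1 * sin(theta1) = n2 * sin(theta2)
  n2 = n1 * sin(theta1) / sin(theta2)
  sin(42) = 0.669131
  sin(24.3) = 0.411514
  n2 = 1.000 * 0.669131 / 0.411514 = 1.626

1.626


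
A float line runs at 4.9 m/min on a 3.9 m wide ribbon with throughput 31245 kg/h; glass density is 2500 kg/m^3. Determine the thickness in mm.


Ribbon cross-section from mass balance:
  Volume rate = throughput / density = 31245 / 2500 = 12.498 m^3/h
  thickness = volume rate / (speed * 60 * width), i.e.
  thickness = throughput / (60 * speed * width * density) * 1000
  thickness = 31245 / (60 * 4.9 * 3.9 * 2500) * 1000 = 10.9 mm

10.9 mm


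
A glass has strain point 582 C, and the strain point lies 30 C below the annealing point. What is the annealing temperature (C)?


T_anneal = T_strain + gap:
  T_anneal = 582 + 30 = 612 C

612 C


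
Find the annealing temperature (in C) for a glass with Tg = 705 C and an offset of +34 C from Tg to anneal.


The annealing temperature is Tg plus the offset:
  T_anneal = 705 + 34 = 739 C

739 C


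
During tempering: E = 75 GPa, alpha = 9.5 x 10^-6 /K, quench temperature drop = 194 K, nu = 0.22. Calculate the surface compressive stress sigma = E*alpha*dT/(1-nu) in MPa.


Tempering stress: sigma = E * alpha * dT / (1 - nu)
  E (MPa) = 75 * 1000 = 75000
  Numerator = 75000 * (9.5 x 10^-6) * 194 = 138.225
  Denominator = 1 - 0.22 = 0.78
  sigma = 138.225 / 0.78 = 177.2 MPa

177.2 MPa


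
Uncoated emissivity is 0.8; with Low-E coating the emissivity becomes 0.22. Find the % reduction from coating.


Percentage reduction = (1 - coated/uncoated) * 100
  Ratio = 0.22 / 0.8 = 0.275
  Reduction = (1 - 0.275) * 100 = 72.5%

72.5%


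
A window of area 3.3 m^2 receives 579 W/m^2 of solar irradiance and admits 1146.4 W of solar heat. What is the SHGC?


Rearrange Q = Area * SHGC * Irradiance:
  SHGC = Q / (Area * Irradiance)
  SHGC = 1146.4 / (3.3 * 579) = 0.6

0.6


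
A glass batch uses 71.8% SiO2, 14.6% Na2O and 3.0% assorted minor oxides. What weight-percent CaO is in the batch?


Pieces sum to 100%:
  CaO = 100 - (SiO2 + Na2O + others)
  CaO = 100 - (71.8 + 14.6 + 3.0) = 10.6%

10.6%


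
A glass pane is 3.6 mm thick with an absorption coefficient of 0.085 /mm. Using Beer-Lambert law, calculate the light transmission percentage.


Beer-Lambert law: T = exp(-alpha * thickness)
  exponent = -0.085 * 3.6 = -0.306
  T = exp(-0.306) = 0.7364
  Percentage = 0.7364 * 100 = 73.64%

73.64%


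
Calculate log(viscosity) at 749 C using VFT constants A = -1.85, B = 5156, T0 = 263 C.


VFT equation: log(eta) = A + B / (T - T0)
  T - T0 = 749 - 263 = 486
  B / (T - T0) = 5156 / 486 = 10.609
  log(eta) = -1.85 + 10.609 = 8.759

8.759


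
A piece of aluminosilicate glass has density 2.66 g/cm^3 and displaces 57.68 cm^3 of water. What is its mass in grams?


Rearrange rho = m / V:
  m = rho * V
  m = 2.66 * 57.68 = 153.429 g

153.429 g


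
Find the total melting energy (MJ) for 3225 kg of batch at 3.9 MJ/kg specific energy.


Total energy = mass * specific energy
  E = 3225 * 3.9 = 12577.5 MJ

12577.5 MJ


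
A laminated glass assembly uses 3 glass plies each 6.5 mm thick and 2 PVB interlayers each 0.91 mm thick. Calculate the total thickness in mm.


Total thickness = glass contribution + PVB contribution
  Glass: 3 * 6.5 = 19.5 mm
  PVB: 2 * 0.91 = 1.82 mm
  Total = 19.5 + 1.82 = 21.32 mm

21.32 mm


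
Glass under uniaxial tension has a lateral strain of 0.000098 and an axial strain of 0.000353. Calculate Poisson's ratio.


Poisson's ratio: nu = lateral strain / axial strain
  nu = 0.000098 / 0.000353 = 0.2776

0.2776


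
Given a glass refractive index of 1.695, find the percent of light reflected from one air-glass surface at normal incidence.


Fresnel reflectance at normal incidence:
  R = ((n - 1)/(n + 1))^2
  (n - 1)/(n + 1) = (1.695 - 1)/(1.695 + 1) = 0.257885
  R = 0.257885^2 = 0.0665047
  R(%) = 0.0665047 * 100 = 6.65%

6.65%


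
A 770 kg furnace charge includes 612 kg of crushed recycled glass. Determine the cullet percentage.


Cullet ratio = (cullet mass / total batch mass) * 100
  Ratio = 612 / 770 * 100 = 79.48%

79.48%


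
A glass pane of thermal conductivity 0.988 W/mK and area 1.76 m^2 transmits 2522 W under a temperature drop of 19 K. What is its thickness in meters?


Fourier's law: t = k * A * dT / Q
  t = 0.988 * 1.76 * 19 / 2522
  t = 33.03872 / 2522 = 0.0131 m

0.0131 m


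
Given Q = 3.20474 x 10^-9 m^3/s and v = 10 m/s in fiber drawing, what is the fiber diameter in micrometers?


Cross-sectional area from continuity:
  A = Q / v = 3.20474 x 10^-9 / 10 = 3.20474 x 10^-10 m^2
Diameter from circular cross-section:
  d = sqrt(4A / pi) * 10^6 (m -> um)
  d = sqrt(4 * 3.20474 x 10^-10 / pi) * 10^6 = 20.2 um

20.2 um


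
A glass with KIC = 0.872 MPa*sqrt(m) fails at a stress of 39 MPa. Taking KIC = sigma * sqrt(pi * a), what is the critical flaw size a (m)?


Rearrange KIC = sigma * sqrt(pi * a):
  sqrt(pi * a) = KIC / sigma
  sqrt(pi * a) = 0.872 / 39 = 0.022359
  a = (KIC / sigma)^2 / pi
  a = 0.022359^2 / pi = 0.0001591 m

0.0001591 m


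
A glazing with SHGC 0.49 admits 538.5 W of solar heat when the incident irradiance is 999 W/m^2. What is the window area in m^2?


Rearrange Q = Area * SHGC * Irradiance:
  Area = Q / (SHGC * Irradiance)
  Area = 538.5 / (0.49 * 999) = 1.1 m^2

1.1 m^2


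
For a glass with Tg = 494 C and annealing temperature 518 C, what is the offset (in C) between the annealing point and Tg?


Offset = T_anneal - Tg:
  offset = 518 - 494 = 24 C

24 C


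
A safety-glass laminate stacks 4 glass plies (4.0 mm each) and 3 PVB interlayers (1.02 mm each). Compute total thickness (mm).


Total thickness = glass contribution + PVB contribution
  Glass: 4 * 4.0 = 16.0 mm
  PVB: 3 * 1.02 = 3.06 mm
  Total = 16.0 + 3.06 = 19.06 mm

19.06 mm


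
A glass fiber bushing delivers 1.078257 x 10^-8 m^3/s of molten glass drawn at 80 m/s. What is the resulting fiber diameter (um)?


Cross-sectional area from continuity:
  A = Q / v = 1.078257 x 10^-8 / 80 = 1.347821 x 10^-10 m^2
Diameter from circular cross-section:
  d = sqrt(4A / pi) * 10^6 (m -> um)
  d = sqrt(4 * 1.347821 x 10^-10 / pi) * 10^6 = 13.1 um

13.1 um


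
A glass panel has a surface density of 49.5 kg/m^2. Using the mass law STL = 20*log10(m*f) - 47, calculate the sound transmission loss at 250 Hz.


Mass law: STL = 20 * log10(m * f) - 47
  m * f = 49.5 * 250 = 12375
  log10(12375) = 4.09255
  STL = 20 * 4.09255 - 47 = 81.851 - 47 = 34.9 dB

34.9 dB


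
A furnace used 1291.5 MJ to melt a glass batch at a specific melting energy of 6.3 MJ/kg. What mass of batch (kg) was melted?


Rearrange E = m * s for m:
  m = E / s
  m = 1291.5 / 6.3 = 205.0 kg

205.0 kg


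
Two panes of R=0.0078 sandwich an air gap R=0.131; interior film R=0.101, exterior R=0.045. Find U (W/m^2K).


Total thermal resistance (series):
  R_total = R_in + R_glass + R_air + R_glass + R_out
  R_total = 0.101 + 0.0078 + 0.131 + 0.0078 + 0.045 = 0.2926 m^2K/W
U-value = 1 / R_total = 1 / 0.2926 = 3.418 W/m^2K

3.418 W/m^2K


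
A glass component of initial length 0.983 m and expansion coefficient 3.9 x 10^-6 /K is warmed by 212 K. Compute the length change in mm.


Thermal expansion formula: dL = alpha * L0 * dT
  dL = (3.9 x 10^-6) * 0.983 * 212 = 0.00081274 m
Convert to mm: 0.00081274 * 1000 = 0.8127 mm

0.8127 mm


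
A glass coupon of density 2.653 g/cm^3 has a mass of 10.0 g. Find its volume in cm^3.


Rearrange rho = m / V:
  V = m / rho
  V = 10.0 / 2.653 = 3.769 cm^3

3.769 cm^3


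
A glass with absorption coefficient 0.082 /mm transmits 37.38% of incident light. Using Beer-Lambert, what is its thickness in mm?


Rearrange T = exp(-alpha * thickness):
  thickness = -ln(T) / alpha
  T = 37.38/100 = 0.3738
  ln(T) = -0.98403
  -ln(T) = 0.98403
  thickness = 0.98403 / 0.082 = 12.0 mm

12.0 mm


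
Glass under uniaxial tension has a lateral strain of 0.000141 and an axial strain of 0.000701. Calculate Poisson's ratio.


Poisson's ratio: nu = lateral strain / axial strain
  nu = 0.000141 / 0.000701 = 0.2011

0.2011


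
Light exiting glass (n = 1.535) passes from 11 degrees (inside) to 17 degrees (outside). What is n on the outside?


Apply Snell's law: n1 * sin(theta1) = n2 * sin(theta2)
  n2 = n1 * sin(theta1) / sin(theta2)
  sin(11) = 0.190809
  sin(17) = 0.292372
  n2 = 1.535 * 0.190809 / 0.292372 = 1.0018

1.0018


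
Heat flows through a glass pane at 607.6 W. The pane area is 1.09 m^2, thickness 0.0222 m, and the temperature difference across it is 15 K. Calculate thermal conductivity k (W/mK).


Fourier's law rearranged: k = Q * t / (A * dT)
  Numerator = 607.6 * 0.0222 = 13.48872
  Denominator = 1.09 * 15 = 16.35
  k = 13.48872 / 16.35 = 0.825 W/mK

0.825 W/mK


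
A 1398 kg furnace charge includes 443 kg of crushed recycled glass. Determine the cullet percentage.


Cullet ratio = (cullet mass / total batch mass) * 100
  Ratio = 443 / 1398 * 100 = 31.69%

31.69%


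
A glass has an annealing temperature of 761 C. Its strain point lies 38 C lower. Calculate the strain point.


Strain point = annealing point - difference:
  T_strain = 761 - 38 = 723 C

723 C


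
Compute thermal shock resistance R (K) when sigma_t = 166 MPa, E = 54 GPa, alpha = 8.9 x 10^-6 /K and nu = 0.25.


Thermal shock resistance: R = sigma * (1 - nu) / (E * alpha)
  Numerator = 166 * (1 - 0.25) = 124.5
  Denominator = 54 * 1000 * (8.9 x 10^-6) = 0.4806
  R = 124.5 / 0.4806 = 259.1 K

259.1 K


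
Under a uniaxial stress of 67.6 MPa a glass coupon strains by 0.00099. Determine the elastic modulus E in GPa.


Young's modulus: E = stress / strain
  E = 67.6 MPa / 0.00099 = 68282.83 MPa
Convert to GPa: 68282.83 / 1000 = 68.28 GPa

68.28 GPa


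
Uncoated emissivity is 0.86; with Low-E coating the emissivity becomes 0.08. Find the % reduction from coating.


Percentage reduction = (1 - coated/uncoated) * 100
  Ratio = 0.08 / 0.86 = 0.093
  Reduction = (1 - 0.093) * 100 = 90.7%

90.7%


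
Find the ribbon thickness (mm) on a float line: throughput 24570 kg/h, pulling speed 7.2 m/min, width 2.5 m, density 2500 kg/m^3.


Ribbon cross-section from mass balance:
  Volume rate = throughput / density = 24570 / 2500 = 9.828 m^3/h
  thickness = volume rate / (speed * 60 * width), i.e.
  thickness = throughput / (60 * speed * width * density) * 1000
  thickness = 24570 / (60 * 7.2 * 2.5 * 2500) * 1000 = 9.1 mm

9.1 mm


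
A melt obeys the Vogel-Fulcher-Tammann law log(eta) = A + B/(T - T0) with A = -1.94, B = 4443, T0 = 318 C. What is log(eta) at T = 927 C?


VFT equation: log(eta) = A + B / (T - T0)
  T - T0 = 927 - 318 = 609
  B / (T - T0) = 4443 / 609 = 7.296
  log(eta) = -1.94 + 7.296 = 5.356

5.356


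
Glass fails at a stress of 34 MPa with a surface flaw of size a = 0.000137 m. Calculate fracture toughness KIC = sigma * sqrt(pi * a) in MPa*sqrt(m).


Fracture toughness: KIC = sigma * sqrt(pi * a)
  pi * a = pi * 0.000137 = 0.000430398
  sqrt(pi * a) = 0.020746
  KIC = 34 * 0.020746 = 0.705 MPa*sqrt(m)

0.705 MPa*sqrt(m)


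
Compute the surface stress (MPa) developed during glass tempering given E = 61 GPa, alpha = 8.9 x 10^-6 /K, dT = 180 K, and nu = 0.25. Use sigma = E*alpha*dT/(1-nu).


Tempering stress: sigma = E * alpha * dT / (1 - nu)
  E (MPa) = 61 * 1000 = 61000
  Numerator = 61000 * (8.9 x 10^-6) * 180 = 97.722
  Denominator = 1 - 0.25 = 0.75
  sigma = 97.722 / 0.75 = 130.3 MPa

130.3 MPa


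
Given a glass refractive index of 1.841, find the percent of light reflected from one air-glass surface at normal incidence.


Fresnel reflectance at normal incidence:
  R = ((n - 1)/(n + 1))^2
  (n - 1)/(n + 1) = (1.841 - 1)/(1.841 + 1) = 0.296023
  R = 0.296023^2 = 0.0876296
  R(%) = 0.0876296 * 100 = 8.763%

8.763%


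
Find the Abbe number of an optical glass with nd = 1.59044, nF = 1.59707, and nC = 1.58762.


Abbe number formula: Vd = (nd - 1) / (nF - nC)
  nd - 1 = 1.59044 - 1 = 0.59044
  nF - nC = 1.59707 - 1.58762 = 0.00945
  Vd = 0.59044 / 0.00945 = 62.48

62.48


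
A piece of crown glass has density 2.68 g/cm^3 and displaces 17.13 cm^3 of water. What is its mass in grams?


Rearrange rho = m / V:
  m = rho * V
  m = 2.68 * 17.13 = 45.908 g

45.908 g


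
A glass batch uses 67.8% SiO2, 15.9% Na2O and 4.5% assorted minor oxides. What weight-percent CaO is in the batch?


Pieces sum to 100%:
  CaO = 100 - (SiO2 + Na2O + others)
  CaO = 100 - (67.8 + 15.9 + 4.5) = 11.8%

11.8%


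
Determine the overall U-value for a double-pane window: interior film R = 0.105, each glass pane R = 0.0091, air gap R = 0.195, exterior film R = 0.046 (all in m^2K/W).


Total thermal resistance (series):
  R_total = R_in + R_glass + R_air + R_glass + R_out
  R_total = 0.105 + 0.0091 + 0.195 + 0.0091 + 0.046 = 0.3642 m^2K/W
U-value = 1 / R_total = 1 / 0.3642 = 2.746 W/m^2K

2.746 W/m^2K


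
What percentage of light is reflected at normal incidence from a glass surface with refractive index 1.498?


Fresnel reflectance at normal incidence:
  R = ((n - 1)/(n + 1))^2
  (n - 1)/(n + 1) = (1.498 - 1)/(1.498 + 1) = 0.199359
  R = 0.199359^2 = 0.039744
  R(%) = 0.039744 * 100 = 3.974%

3.974%


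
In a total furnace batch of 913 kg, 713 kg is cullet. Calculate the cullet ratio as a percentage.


Cullet ratio = (cullet mass / total batch mass) * 100
  Ratio = 713 / 913 * 100 = 78.09%

78.09%


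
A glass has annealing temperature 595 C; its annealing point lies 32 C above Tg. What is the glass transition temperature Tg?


Rearrange T_anneal = Tg + offset for Tg:
  Tg = T_anneal - offset = 595 - 32 = 563 C

563 C


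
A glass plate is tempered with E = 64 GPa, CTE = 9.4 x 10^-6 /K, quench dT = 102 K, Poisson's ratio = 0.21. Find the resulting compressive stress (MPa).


Tempering stress: sigma = E * alpha * dT / (1 - nu)
  E (MPa) = 64 * 1000 = 64000
  Numerator = 64000 * (9.4 x 10^-6) * 102 = 61.3632
  Denominator = 1 - 0.21 = 0.79
  sigma = 61.3632 / 0.79 = 77.7 MPa

77.7 MPa


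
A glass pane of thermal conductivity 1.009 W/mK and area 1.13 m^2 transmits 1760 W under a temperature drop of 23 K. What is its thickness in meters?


Fourier's law: t = k * A * dT / Q
  t = 1.009 * 1.13 * 23 / 1760
  t = 26.22391 / 1760 = 0.0149 m

0.0149 m


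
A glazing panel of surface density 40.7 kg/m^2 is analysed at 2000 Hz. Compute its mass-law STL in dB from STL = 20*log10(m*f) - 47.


Mass law: STL = 20 * log10(m * f) - 47
  m * f = 40.7 * 2000 = 81400
  log10(81400) = 4.91062
  STL = 20 * 4.91062 - 47 = 98.2124 - 47 = 51.2 dB

51.2 dB


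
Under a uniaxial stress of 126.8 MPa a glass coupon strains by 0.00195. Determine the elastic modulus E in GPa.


Young's modulus: E = stress / strain
  E = 126.8 MPa / 0.00195 = 65025.64 MPa
Convert to GPa: 65025.64 / 1000 = 65.03 GPa

65.03 GPa


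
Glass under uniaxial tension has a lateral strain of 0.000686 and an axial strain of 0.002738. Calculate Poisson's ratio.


Poisson's ratio: nu = lateral strain / axial strain
  nu = 0.000686 / 0.002738 = 0.2505

0.2505


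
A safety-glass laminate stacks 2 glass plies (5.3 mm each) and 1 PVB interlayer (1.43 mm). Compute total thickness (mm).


Total thickness = glass contribution + PVB contribution
  Glass: 2 * 5.3 = 10.6 mm
  PVB: 1 * 1.43 = 1.43 mm
  Total = 10.6 + 1.43 = 12.03 mm

12.03 mm


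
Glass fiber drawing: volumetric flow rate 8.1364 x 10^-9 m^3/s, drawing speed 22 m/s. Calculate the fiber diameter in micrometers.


Cross-sectional area from continuity:
  A = Q / v = 8.1364 x 10^-9 / 22 = 3.698364 x 10^-10 m^2
Diameter from circular cross-section:
  d = sqrt(4A / pi) * 10^6 (m -> um)
  d = sqrt(4 * 3.698364 x 10^-10 / pi) * 10^6 = 21.7 um

21.7 um


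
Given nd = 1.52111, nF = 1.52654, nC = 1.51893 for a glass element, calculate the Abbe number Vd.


Abbe number formula: Vd = (nd - 1) / (nF - nC)
  nd - 1 = 1.52111 - 1 = 0.52111
  nF - nC = 1.52654 - 1.51893 = 0.00761
  Vd = 0.52111 / 0.00761 = 68.48

68.48


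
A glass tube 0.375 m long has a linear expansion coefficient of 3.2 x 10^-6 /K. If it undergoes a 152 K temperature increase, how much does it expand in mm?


Thermal expansion formula: dL = alpha * L0 * dT
  dL = (3.2 x 10^-6) * 0.375 * 152 = 0.0001824 m
Convert to mm: 0.0001824 * 1000 = 0.1824 mm

0.1824 mm


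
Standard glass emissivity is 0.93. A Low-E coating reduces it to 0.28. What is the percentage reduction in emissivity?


Percentage reduction = (1 - coated/uncoated) * 100
  Ratio = 0.28 / 0.93 = 0.3011
  Reduction = (1 - 0.3011) * 100 = 69.9%

69.9%


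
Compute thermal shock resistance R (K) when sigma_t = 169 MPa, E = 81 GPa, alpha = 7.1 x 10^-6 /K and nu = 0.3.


Thermal shock resistance: R = sigma * (1 - nu) / (E * alpha)
  Numerator = 169 * (1 - 0.3) = 118.3
  Denominator = 81 * 1000 * (7.1 x 10^-6) = 0.5751
  R = 118.3 / 0.5751 = 205.7 K

205.7 K


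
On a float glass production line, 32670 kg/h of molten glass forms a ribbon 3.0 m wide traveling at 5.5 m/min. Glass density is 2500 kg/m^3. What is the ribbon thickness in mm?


Ribbon cross-section from mass balance:
  Volume rate = throughput / density = 32670 / 2500 = 13.068 m^3/h
  thickness = volume rate / (speed * 60 * width), i.e.
  thickness = throughput / (60 * speed * width * density) * 1000
  thickness = 32670 / (60 * 5.5 * 3.0 * 2500) * 1000 = 13.2 mm

13.2 mm


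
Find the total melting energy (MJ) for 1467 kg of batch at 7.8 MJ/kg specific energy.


Total energy = mass * specific energy
  E = 1467 * 7.8 = 11442.6 MJ

11442.6 MJ


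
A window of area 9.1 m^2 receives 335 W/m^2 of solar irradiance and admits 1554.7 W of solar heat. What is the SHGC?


Rearrange Q = Area * SHGC * Irradiance:
  SHGC = Q / (Area * Irradiance)
  SHGC = 1554.7 / (9.1 * 335) = 0.51

0.51


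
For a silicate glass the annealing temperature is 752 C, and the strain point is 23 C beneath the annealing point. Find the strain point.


Strain point = annealing point - difference:
  T_strain = 752 - 23 = 729 C

729 C


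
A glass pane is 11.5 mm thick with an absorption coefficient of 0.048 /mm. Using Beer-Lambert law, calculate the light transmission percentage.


Beer-Lambert law: T = exp(-alpha * thickness)
  exponent = -0.048 * 11.5 = -0.552
  T = exp(-0.552) = 0.5758
  Percentage = 0.5758 * 100 = 57.58%

57.58%


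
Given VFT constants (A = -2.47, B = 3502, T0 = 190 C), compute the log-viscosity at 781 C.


VFT equation: log(eta) = A + B / (T - T0)
  T - T0 = 781 - 190 = 591
  B / (T - T0) = 3502 / 591 = 5.926
  log(eta) = -2.47 + 5.926 = 3.456

3.456


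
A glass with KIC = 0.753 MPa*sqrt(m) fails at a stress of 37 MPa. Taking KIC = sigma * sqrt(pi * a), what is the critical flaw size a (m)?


Rearrange KIC = sigma * sqrt(pi * a):
  sqrt(pi * a) = KIC / sigma
  sqrt(pi * a) = 0.753 / 37 = 0.020351
  a = (KIC / sigma)^2 / pi
  a = 0.020351^2 / pi = 0.0001318 m

0.0001318 m


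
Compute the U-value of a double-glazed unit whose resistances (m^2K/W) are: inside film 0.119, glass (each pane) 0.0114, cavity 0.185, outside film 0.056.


Total thermal resistance (series):
  R_total = R_in + R_glass + R_air + R_glass + R_out
  R_total = 0.119 + 0.0114 + 0.185 + 0.0114 + 0.056 = 0.3828 m^2K/W
U-value = 1 / R_total = 1 / 0.3828 = 2.612 W/m^2K

2.612 W/m^2K


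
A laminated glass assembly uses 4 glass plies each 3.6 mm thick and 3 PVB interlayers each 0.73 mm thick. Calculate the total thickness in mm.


Total thickness = glass contribution + PVB contribution
  Glass: 4 * 3.6 = 14.4 mm
  PVB: 3 * 0.73 = 2.19 mm
  Total = 14.4 + 2.19 = 16.59 mm

16.59 mm


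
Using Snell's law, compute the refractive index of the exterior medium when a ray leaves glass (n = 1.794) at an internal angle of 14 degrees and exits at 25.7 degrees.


Apply Snell's law: n1 * sin(theta1) = n2 * sin(theta2)
  n2 = n1 * sin(theta1) / sin(theta2)
  sin(14) = 0.241922
  sin(25.7) = 0.433659
  n2 = 1.794 * 0.241922 / 0.433659 = 1.0008

1.0008


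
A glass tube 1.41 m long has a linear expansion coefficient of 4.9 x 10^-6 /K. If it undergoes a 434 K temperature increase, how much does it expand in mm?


Thermal expansion formula: dL = alpha * L0 * dT
  dL = (4.9 x 10^-6) * 1.41 * 434 = 0.00299851 m
Convert to mm: 0.00299851 * 1000 = 2.9985 mm

2.9985 mm


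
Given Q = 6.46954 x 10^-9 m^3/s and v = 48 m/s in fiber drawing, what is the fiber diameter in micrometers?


Cross-sectional area from continuity:
  A = Q / v = 6.46954 x 10^-9 / 48 = 1.347821 x 10^-10 m^2
Diameter from circular cross-section:
  d = sqrt(4A / pi) * 10^6 (m -> um)
  d = sqrt(4 * 1.347821 x 10^-10 / pi) * 10^6 = 13.1 um

13.1 um


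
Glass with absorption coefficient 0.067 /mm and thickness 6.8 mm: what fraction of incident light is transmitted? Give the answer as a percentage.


Beer-Lambert law: T = exp(-alpha * thickness)
  exponent = -0.067 * 6.8 = -0.4556
  T = exp(-0.4556) = 0.6341
  Percentage = 0.6341 * 100 = 63.41%

63.41%


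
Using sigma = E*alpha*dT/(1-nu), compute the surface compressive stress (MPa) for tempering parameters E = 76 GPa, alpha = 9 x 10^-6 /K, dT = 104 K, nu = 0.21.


Tempering stress: sigma = E * alpha * dT / (1 - nu)
  E (MPa) = 76 * 1000 = 76000
  Numerator = 76000 * (9 x 10^-6) * 104 = 71.136
  Denominator = 1 - 0.21 = 0.79
  sigma = 71.136 / 0.79 = 90.0 MPa

90.0 MPa


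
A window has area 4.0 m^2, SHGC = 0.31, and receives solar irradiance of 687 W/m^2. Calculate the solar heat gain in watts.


Solar heat gain: Q = Area * SHGC * Irradiance
  Q = 4.0 * 0.31 * 687 = 851.9 W

851.9 W


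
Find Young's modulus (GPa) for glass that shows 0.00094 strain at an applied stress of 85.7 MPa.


Young's modulus: E = stress / strain
  E = 85.7 MPa / 0.00094 = 91170.21 MPa
Convert to GPa: 91170.21 / 1000 = 91.17 GPa

91.17 GPa


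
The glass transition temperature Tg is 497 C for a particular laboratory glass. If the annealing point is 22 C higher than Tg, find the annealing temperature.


The annealing temperature is Tg plus the offset:
  T_anneal = 497 + 22 = 519 C

519 C


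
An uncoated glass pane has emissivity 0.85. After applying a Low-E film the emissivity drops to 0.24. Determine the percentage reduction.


Percentage reduction = (1 - coated/uncoated) * 100
  Ratio = 0.24 / 0.85 = 0.2824
  Reduction = (1 - 0.2824) * 100 = 71.8%

71.8%


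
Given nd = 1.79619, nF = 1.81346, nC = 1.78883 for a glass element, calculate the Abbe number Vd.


Abbe number formula: Vd = (nd - 1) / (nF - nC)
  nd - 1 = 1.79619 - 1 = 0.79619
  nF - nC = 1.81346 - 1.78883 = 0.02463
  Vd = 0.79619 / 0.02463 = 32.33

32.33


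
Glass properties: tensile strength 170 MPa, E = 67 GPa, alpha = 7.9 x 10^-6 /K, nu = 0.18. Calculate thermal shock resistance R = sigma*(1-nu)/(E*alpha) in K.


Thermal shock resistance: R = sigma * (1 - nu) / (E * alpha)
  Numerator = 170 * (1 - 0.18) = 139.4
  Denominator = 67 * 1000 * (7.9 x 10^-6) = 0.5293
  R = 139.4 / 0.5293 = 263.4 K

263.4 K


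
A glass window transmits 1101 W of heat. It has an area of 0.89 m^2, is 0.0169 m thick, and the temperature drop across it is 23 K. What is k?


Fourier's law rearranged: k = Q * t / (A * dT)
  Numerator = 1101 * 0.0169 = 18.6069
  Denominator = 0.89 * 23 = 20.47
  k = 18.6069 / 20.47 = 0.909 W/mK

0.909 W/mK


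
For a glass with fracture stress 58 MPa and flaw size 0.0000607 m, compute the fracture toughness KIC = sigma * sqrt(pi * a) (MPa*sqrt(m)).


Fracture toughness: KIC = sigma * sqrt(pi * a)
  pi * a = pi * 0.0000607 = 0.000190695
  sqrt(pi * a) = 0.013809
  KIC = 58 * 0.013809 = 0.801 MPa*sqrt(m)

0.801 MPa*sqrt(m)


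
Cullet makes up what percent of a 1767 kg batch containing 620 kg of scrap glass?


Cullet ratio = (cullet mass / total batch mass) * 100
  Ratio = 620 / 1767 * 100 = 35.09%

35.09%


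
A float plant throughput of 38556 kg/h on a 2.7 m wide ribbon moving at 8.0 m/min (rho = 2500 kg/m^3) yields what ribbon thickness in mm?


Ribbon cross-section from mass balance:
  Volume rate = throughput / density = 38556 / 2500 = 15.4224 m^3/h
  thickness = volume rate / (speed * 60 * width), i.e.
  thickness = throughput / (60 * speed * width * density) * 1000
  thickness = 38556 / (60 * 8.0 * 2.7 * 2500) * 1000 = 11.9 mm

11.9 mm


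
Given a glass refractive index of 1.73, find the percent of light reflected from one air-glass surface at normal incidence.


Fresnel reflectance at normal incidence:
  R = ((n - 1)/(n + 1))^2
  (n - 1)/(n + 1) = (1.73 - 1)/(1.73 + 1) = 0.267399
  R = 0.267399^2 = 0.0715022
  R(%) = 0.0715022 * 100 = 7.15%

7.15%


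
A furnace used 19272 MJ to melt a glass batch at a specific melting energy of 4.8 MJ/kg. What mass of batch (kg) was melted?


Rearrange E = m * s for m:
  m = E / s
  m = 19272 / 4.8 = 4015.0 kg

4015.0 kg


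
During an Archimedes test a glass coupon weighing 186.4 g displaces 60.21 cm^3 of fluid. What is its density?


Use the definition of density:
  rho = mass / volume
  rho = 186.4 / 60.21 = 3.096 g/cm^3

3.096 g/cm^3


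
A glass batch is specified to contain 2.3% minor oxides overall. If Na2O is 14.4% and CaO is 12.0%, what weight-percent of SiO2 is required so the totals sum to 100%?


Known pieces sum to 100%:
  SiO2 = 100 - (others + Na2O + CaO)
  SiO2 = 100 - (2.3 + 14.4 + 12.0) = 71.3%

71.3%


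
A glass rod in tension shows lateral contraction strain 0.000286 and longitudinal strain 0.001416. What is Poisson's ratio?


Poisson's ratio: nu = lateral strain / axial strain
  nu = 0.000286 / 0.001416 = 0.202

0.202


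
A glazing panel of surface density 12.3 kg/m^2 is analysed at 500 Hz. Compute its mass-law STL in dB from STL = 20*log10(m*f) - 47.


Mass law: STL = 20 * log10(m * f) - 47
  m * f = 12.3 * 500 = 6150
  log10(6150) = 3.78888
  STL = 20 * 3.78888 - 47 = 75.7776 - 47 = 28.8 dB

28.8 dB


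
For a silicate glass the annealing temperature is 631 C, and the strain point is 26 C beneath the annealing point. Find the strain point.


Strain point = annealing point - difference:
  T_strain = 631 - 26 = 605 C

605 C


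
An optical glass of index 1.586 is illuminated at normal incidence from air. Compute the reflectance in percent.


Fresnel reflectance at normal incidence:
  R = ((n - 1)/(n + 1))^2
  (n - 1)/(n + 1) = (1.586 - 1)/(1.586 + 1) = 0.226605
  R = 0.226605^2 = 0.0513498
  R(%) = 0.0513498 * 100 = 5.135%

5.135%


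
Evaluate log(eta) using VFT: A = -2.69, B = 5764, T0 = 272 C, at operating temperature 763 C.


VFT equation: log(eta) = A + B / (T - T0)
  T - T0 = 763 - 272 = 491
  B / (T - T0) = 5764 / 491 = 11.739
  log(eta) = -2.69 + 11.739 = 9.049

9.049


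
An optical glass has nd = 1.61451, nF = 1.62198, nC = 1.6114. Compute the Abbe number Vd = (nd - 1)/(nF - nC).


Abbe number formula: Vd = (nd - 1) / (nF - nC)
  nd - 1 = 1.61451 - 1 = 0.61451
  nF - nC = 1.62198 - 1.6114 = 0.01058
  Vd = 0.61451 / 0.01058 = 58.08

58.08


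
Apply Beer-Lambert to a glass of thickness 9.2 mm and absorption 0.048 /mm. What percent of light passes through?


Beer-Lambert law: T = exp(-alpha * thickness)
  exponent = -0.048 * 9.2 = -0.4416
  T = exp(-0.4416) = 0.643
  Percentage = 0.643 * 100 = 64.3%

64.3%


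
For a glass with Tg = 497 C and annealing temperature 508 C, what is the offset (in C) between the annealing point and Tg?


Offset = T_anneal - Tg:
  offset = 508 - 497 = 11 C

11 C


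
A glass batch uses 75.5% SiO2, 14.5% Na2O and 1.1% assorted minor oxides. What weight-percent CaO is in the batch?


Pieces sum to 100%:
  CaO = 100 - (SiO2 + Na2O + others)
  CaO = 100 - (75.5 + 14.5 + 1.1) = 8.9%

8.9%


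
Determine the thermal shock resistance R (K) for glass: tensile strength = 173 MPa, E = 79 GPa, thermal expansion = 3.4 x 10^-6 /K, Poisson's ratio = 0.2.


Thermal shock resistance: R = sigma * (1 - nu) / (E * alpha)
  Numerator = 173 * (1 - 0.2) = 138.4
  Denominator = 79 * 1000 * (3.4 x 10^-6) = 0.2686
  R = 138.4 / 0.2686 = 515.3 K

515.3 K
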